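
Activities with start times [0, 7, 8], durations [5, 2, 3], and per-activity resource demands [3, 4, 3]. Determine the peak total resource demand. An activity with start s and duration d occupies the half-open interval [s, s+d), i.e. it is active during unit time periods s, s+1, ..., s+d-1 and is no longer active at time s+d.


Each activity i is active on [start_i, start_i + duration_i).
Compute total resource usage per time slot:
  t=0: active resources = [3], total = 3
  t=1: active resources = [3], total = 3
  t=2: active resources = [3], total = 3
  t=3: active resources = [3], total = 3
  t=4: active resources = [3], total = 3
  t=5: active resources = [], total = 0
  t=6: active resources = [], total = 0
  t=7: active resources = [4], total = 4
  t=8: active resources = [4, 3], total = 7
  t=9: active resources = [3], total = 3
  t=10: active resources = [3], total = 3
Peak resource demand = 7

7


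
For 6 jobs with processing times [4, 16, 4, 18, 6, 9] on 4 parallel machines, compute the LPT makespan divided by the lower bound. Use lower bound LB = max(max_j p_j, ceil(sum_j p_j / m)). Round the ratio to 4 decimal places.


LPT order: [18, 16, 9, 6, 4, 4]
Machine loads after assignment: [18, 16, 13, 10]
LPT makespan = 18
Lower bound = max(max_job, ceil(total/4)) = max(18, 15) = 18
Ratio = 18 / 18 = 1.0

1.0


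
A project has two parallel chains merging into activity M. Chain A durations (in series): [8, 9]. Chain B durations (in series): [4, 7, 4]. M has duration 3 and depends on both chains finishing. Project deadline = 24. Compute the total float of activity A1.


Forward pass: ES(A1) = sum of predecessors on chain A = 0
EF = ES + duration = 0 + 8 = 8
Backward pass: LF(M) = deadline = 24; LS(M) = 24 - 3 = 21
LF(A1) = LS(M) - sum(successors on chain A) = 21 - 9 = 12
LS = LF - duration = 12 - 8 = 4
Total float = LS - ES = 4 - 0 = 4

4


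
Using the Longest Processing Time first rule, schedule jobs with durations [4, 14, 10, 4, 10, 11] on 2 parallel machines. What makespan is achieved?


Sort jobs in decreasing order (LPT): [14, 11, 10, 10, 4, 4]
Assign each job to the least loaded machine:
  Machine 1: jobs [14, 10, 4], load = 28
  Machine 2: jobs [11, 10, 4], load = 25
Makespan = max load = 28

28


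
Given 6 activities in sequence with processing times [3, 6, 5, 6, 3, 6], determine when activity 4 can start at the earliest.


Activity 4 starts after activities 1 through 3 complete.
Predecessor durations: [3, 6, 5]
ES = 3 + 6 + 5 = 14

14


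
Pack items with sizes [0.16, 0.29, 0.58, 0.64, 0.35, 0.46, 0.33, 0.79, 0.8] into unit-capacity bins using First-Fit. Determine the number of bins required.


Place items sequentially using First-Fit:
  Item 0.16 -> new Bin 1
  Item 0.29 -> Bin 1 (now 0.45)
  Item 0.58 -> new Bin 2
  Item 0.64 -> new Bin 3
  Item 0.35 -> Bin 1 (now 0.8)
  Item 0.46 -> new Bin 4
  Item 0.33 -> Bin 2 (now 0.91)
  Item 0.79 -> new Bin 5
  Item 0.8 -> new Bin 6
Total bins used = 6

6


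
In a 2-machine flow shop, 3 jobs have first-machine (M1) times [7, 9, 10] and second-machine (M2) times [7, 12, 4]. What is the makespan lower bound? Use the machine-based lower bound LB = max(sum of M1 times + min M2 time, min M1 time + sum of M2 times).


LB1 = sum(M1 times) + min(M2 times) = 26 + 4 = 30
LB2 = min(M1 times) + sum(M2 times) = 7 + 23 = 30
Lower bound = max(LB1, LB2) = max(30, 30) = 30

30


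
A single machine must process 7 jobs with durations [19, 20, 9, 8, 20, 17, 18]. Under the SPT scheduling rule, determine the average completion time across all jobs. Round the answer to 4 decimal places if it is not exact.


Sort jobs by processing time (SPT order): [8, 9, 17, 18, 19, 20, 20]
Compute completion times sequentially:
  Job 1: processing = 8, completes at 8
  Job 2: processing = 9, completes at 17
  Job 3: processing = 17, completes at 34
  Job 4: processing = 18, completes at 52
  Job 5: processing = 19, completes at 71
  Job 6: processing = 20, completes at 91
  Job 7: processing = 20, completes at 111
Sum of completion times = 384
Average completion time = 384/7 = 54.8571

54.8571


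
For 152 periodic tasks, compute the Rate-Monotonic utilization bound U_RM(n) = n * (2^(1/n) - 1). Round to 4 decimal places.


Compute 2^(1/152) = 1.0045705923
Subtract 1: 1.0045705923 - 1 = 0.0045705923
Multiply by n: 152 * 0.0045705923 = 0.6947300296
Round to 4 dp: 0.6947

0.6947


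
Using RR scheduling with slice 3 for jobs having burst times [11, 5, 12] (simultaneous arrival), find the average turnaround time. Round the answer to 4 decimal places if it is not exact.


Time quantum = 3
Execution trace:
  J1 runs 3 units, time = 3
  J2 runs 3 units, time = 6
  J3 runs 3 units, time = 9
  J1 runs 3 units, time = 12
  J2 runs 2 units, time = 14
  J3 runs 3 units, time = 17
  J1 runs 3 units, time = 20
  J3 runs 3 units, time = 23
  J1 runs 2 units, time = 25
  J3 runs 3 units, time = 28
Finish times: [25, 14, 28]
Average turnaround = 67/3 = 22.3333

22.3333


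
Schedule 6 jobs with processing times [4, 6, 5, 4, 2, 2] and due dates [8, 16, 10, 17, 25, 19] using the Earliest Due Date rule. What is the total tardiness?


Sort by due date (EDD order): [(4, 8), (5, 10), (6, 16), (4, 17), (2, 19), (2, 25)]
Compute completion times and tardiness:
  Job 1: p=4, d=8, C=4, tardiness=max(0,4-8)=0
  Job 2: p=5, d=10, C=9, tardiness=max(0,9-10)=0
  Job 3: p=6, d=16, C=15, tardiness=max(0,15-16)=0
  Job 4: p=4, d=17, C=19, tardiness=max(0,19-17)=2
  Job 5: p=2, d=19, C=21, tardiness=max(0,21-19)=2
  Job 6: p=2, d=25, C=23, tardiness=max(0,23-25)=0
Total tardiness = 4

4


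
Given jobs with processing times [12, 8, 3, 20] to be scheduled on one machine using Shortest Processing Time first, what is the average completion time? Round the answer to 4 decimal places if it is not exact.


Sort jobs by processing time (SPT order): [3, 8, 12, 20]
Compute completion times sequentially:
  Job 1: processing = 3, completes at 3
  Job 2: processing = 8, completes at 11
  Job 3: processing = 12, completes at 23
  Job 4: processing = 20, completes at 43
Sum of completion times = 80
Average completion time = 80/4 = 20.0

20.0


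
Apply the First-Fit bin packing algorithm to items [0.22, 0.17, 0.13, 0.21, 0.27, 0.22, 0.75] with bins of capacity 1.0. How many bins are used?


Place items sequentially using First-Fit:
  Item 0.22 -> new Bin 1
  Item 0.17 -> Bin 1 (now 0.39)
  Item 0.13 -> Bin 1 (now 0.52)
  Item 0.21 -> Bin 1 (now 0.73)
  Item 0.27 -> Bin 1 (now 1.0)
  Item 0.22 -> new Bin 2
  Item 0.75 -> Bin 2 (now 0.97)
Total bins used = 2

2


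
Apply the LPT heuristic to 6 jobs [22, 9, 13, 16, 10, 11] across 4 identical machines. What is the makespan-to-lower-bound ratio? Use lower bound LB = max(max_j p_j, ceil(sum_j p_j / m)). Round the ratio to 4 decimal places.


LPT order: [22, 16, 13, 11, 10, 9]
Machine loads after assignment: [22, 16, 22, 21]
LPT makespan = 22
Lower bound = max(max_job, ceil(total/4)) = max(22, 21) = 22
Ratio = 22 / 22 = 1.0

1.0


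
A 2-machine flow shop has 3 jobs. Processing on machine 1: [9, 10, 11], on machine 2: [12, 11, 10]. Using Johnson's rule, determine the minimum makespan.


Apply Johnson's rule:
  Group 1 (a <= b): [(1, 9, 12), (2, 10, 11)]
  Group 2 (a > b): [(3, 11, 10)]
Optimal job order: [1, 2, 3]
Schedule:
  Job 1: M1 done at 9, M2 done at 21
  Job 2: M1 done at 19, M2 done at 32
  Job 3: M1 done at 30, M2 done at 42
Makespan = 42

42


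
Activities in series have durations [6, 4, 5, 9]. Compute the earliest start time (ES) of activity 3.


Activity 3 starts after activities 1 through 2 complete.
Predecessor durations: [6, 4]
ES = 6 + 4 = 10

10


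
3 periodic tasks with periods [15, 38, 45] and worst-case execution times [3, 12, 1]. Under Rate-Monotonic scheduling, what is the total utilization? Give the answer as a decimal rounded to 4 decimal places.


Compute individual utilizations (exact fractions):
  Task 1: C/T = 3/15 = 1/5 (approx. 0.2)
  Task 2: C/T = 12/38 = 6/19 (approx. 0.3158)
  Task 3: C/T = 1/45 (approx. 0.0222)
Total utilization U = 1/5 + 6/19 + 1/45 = 92/171
Rounded to 4 decimal places: U = 0.5380
RM (Liu & Layland) bound for 3 tasks = 0.779763; compare with U = 92/171 (approx. 0.538012)
U <= bound, so schedulable by RM sufficient condition.

0.5380


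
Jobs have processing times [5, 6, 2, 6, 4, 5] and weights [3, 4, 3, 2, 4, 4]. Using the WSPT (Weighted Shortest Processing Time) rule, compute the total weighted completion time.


Compute p/w ratios and sort ascending (WSPT): [(2, 3), (4, 4), (5, 4), (6, 4), (5, 3), (6, 2)]
Compute weighted completion times:
  Job (p=2,w=3): C=2, w*C=3*2=6
  Job (p=4,w=4): C=6, w*C=4*6=24
  Job (p=5,w=4): C=11, w*C=4*11=44
  Job (p=6,w=4): C=17, w*C=4*17=68
  Job (p=5,w=3): C=22, w*C=3*22=66
  Job (p=6,w=2): C=28, w*C=2*28=56
Total weighted completion time = 264

264


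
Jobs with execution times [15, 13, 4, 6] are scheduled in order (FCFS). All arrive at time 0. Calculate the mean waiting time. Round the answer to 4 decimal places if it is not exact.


FCFS order (as given): [15, 13, 4, 6]
Waiting times:
  Job 1: wait = 0
  Job 2: wait = 15
  Job 3: wait = 28
  Job 4: wait = 32
Sum of waiting times = 75
Average waiting time = 75/4 = 18.75

18.75


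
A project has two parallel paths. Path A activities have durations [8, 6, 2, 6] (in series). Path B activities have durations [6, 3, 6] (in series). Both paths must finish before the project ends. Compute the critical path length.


Path A total = 8 + 6 + 2 + 6 = 22
Path B total = 6 + 3 + 6 = 15
Critical path = longest path = max(22, 15) = 22

22


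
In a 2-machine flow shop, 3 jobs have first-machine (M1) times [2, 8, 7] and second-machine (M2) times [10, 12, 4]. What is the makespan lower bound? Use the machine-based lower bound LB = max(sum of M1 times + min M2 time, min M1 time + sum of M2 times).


LB1 = sum(M1 times) + min(M2 times) = 17 + 4 = 21
LB2 = min(M1 times) + sum(M2 times) = 2 + 26 = 28
Lower bound = max(LB1, LB2) = max(21, 28) = 28

28


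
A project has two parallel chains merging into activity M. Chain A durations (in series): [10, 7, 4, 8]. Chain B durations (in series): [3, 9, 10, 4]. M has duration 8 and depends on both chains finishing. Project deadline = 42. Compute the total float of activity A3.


Forward pass: ES(A3) = sum of predecessors on chain A = 17
EF = ES + duration = 17 + 4 = 21
Backward pass: LF(M) = deadline = 42; LS(M) = 42 - 8 = 34
LF(A3) = LS(M) - sum(successors on chain A) = 34 - 8 = 26
LS = LF - duration = 26 - 4 = 22
Total float = LS - ES = 22 - 17 = 5

5


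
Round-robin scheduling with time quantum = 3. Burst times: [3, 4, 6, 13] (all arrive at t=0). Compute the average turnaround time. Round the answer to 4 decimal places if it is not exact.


Time quantum = 3
Execution trace:
  J1 runs 3 units, time = 3
  J2 runs 3 units, time = 6
  J3 runs 3 units, time = 9
  J4 runs 3 units, time = 12
  J2 runs 1 units, time = 13
  J3 runs 3 units, time = 16
  J4 runs 3 units, time = 19
  J4 runs 3 units, time = 22
  J4 runs 3 units, time = 25
  J4 runs 1 units, time = 26
Finish times: [3, 13, 16, 26]
Average turnaround = 58/4 = 14.5

14.5


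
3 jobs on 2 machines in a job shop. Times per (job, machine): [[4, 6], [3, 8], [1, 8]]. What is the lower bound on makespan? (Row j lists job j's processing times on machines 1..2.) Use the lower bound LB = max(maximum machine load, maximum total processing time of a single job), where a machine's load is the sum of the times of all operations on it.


Machine loads:
  Machine 1: 4 + 3 + 1 = 8
  Machine 2: 6 + 8 + 8 = 22
Max machine load = 22
Job totals:
  Job 1: 10
  Job 2: 11
  Job 3: 9
Max job total = 11
Lower bound = max(22, 11) = 22

22


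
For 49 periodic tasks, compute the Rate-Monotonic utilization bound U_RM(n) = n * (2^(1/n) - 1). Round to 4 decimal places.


Compute 2^(1/49) = 1.0142463870
Subtract 1: 1.0142463870 - 1 = 0.0142463870
Multiply by n: 49 * 0.0142463870 = 0.6980729630
Round to 4 dp: 0.6981

0.6981


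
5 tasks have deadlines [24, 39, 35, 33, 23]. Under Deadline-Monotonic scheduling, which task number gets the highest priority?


Sort tasks by relative deadline (ascending):
  Task 5: deadline = 23
  Task 1: deadline = 24
  Task 4: deadline = 33
  Task 3: deadline = 35
  Task 2: deadline = 39
Priority order (highest first): [5, 1, 4, 3, 2]
Highest priority task = 5

5


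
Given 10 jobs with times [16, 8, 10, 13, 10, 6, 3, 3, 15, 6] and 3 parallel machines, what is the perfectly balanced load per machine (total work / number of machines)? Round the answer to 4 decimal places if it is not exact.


Total processing time = 16 + 8 + 10 + 13 + 10 + 6 + 3 + 3 + 15 + 6 = 90
Number of machines = 3
Ideal balanced load = 90 / 3 = 30.0

30.0


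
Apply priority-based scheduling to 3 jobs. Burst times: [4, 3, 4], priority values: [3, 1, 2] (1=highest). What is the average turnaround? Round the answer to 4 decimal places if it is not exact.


Sort by priority (ascending = highest first):
Order: [(1, 3), (2, 4), (3, 4)]
Completion times:
  Priority 1, burst=3, C=3
  Priority 2, burst=4, C=7
  Priority 3, burst=4, C=11
Average turnaround = 21/3 = 7.0

7.0


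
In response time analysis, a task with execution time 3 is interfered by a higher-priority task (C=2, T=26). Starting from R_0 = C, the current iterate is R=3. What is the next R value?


R_next = C + ceil(R_prev / T_hp) * C_hp
ceil(3 / 26) = ceil(0.1154) = 1
Interference = 1 * 2 = 2
R_next = 3 + 2 = 5

5


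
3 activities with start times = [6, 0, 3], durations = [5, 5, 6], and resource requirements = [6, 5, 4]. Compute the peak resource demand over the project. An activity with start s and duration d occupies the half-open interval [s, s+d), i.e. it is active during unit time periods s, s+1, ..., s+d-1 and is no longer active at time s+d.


Each activity i is active on [start_i, start_i + duration_i).
Compute total resource usage per time slot:
  t=0: active resources = [5], total = 5
  t=1: active resources = [5], total = 5
  t=2: active resources = [5], total = 5
  t=3: active resources = [5, 4], total = 9
  t=4: active resources = [5, 4], total = 9
  t=5: active resources = [4], total = 4
  t=6: active resources = [6, 4], total = 10
  t=7: active resources = [6, 4], total = 10
  t=8: active resources = [6, 4], total = 10
  t=9: active resources = [6], total = 6
  t=10: active resources = [6], total = 6
Peak resource demand = 10

10


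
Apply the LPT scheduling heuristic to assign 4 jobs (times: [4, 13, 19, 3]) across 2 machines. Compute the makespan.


Sort jobs in decreasing order (LPT): [19, 13, 4, 3]
Assign each job to the least loaded machine:
  Machine 1: jobs [19], load = 19
  Machine 2: jobs [13, 4, 3], load = 20
Makespan = max load = 20

20


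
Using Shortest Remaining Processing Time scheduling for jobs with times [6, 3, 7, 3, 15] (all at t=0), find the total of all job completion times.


Since all jobs arrive at t=0, SRPT equals SPT ordering.
SPT order: [3, 3, 6, 7, 15]
Completion times:
  Job 1: p=3, C=3
  Job 2: p=3, C=6
  Job 3: p=6, C=12
  Job 4: p=7, C=19
  Job 5: p=15, C=34
Total completion time = 3 + 6 + 12 + 19 + 34 = 74

74


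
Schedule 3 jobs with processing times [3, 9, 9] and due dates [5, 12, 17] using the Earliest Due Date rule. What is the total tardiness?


Sort by due date (EDD order): [(3, 5), (9, 12), (9, 17)]
Compute completion times and tardiness:
  Job 1: p=3, d=5, C=3, tardiness=max(0,3-5)=0
  Job 2: p=9, d=12, C=12, tardiness=max(0,12-12)=0
  Job 3: p=9, d=17, C=21, tardiness=max(0,21-17)=4
Total tardiness = 4

4


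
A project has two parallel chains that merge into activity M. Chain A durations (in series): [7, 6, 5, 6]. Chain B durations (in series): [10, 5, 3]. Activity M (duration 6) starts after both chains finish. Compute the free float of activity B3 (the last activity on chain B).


ES(B3) = sum of predecessors on chain B = 15
EF(B3) = ES + duration = 15 + 3 = 18
Successor of B3 is M. ES(M) = max(sum(A), sum(B)) = max(24, 18) = 24
Free float = ES(successor) - EF(current) = 24 - 18 = 6

6


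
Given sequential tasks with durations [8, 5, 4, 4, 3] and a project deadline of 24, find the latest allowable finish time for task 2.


LF(activity 2) = deadline - sum of successor durations
Successors: activities 3 through 5 with durations [4, 4, 3]
Sum of successor durations = 11
LF = 24 - 11 = 13

13


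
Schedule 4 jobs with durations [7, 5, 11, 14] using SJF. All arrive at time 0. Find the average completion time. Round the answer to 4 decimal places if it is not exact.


SJF order (ascending): [5, 7, 11, 14]
Completion times:
  Job 1: burst=5, C=5
  Job 2: burst=7, C=12
  Job 3: burst=11, C=23
  Job 4: burst=14, C=37
Average completion = 77/4 = 19.25

19.25


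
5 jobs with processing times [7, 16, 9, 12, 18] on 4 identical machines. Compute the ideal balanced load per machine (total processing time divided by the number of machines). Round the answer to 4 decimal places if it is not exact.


Total processing time = 7 + 16 + 9 + 12 + 18 = 62
Number of machines = 4
Ideal balanced load = 62 / 4 = 15.5

15.5


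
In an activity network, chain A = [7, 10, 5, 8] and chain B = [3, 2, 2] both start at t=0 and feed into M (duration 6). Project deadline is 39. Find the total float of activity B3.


Forward pass: ES(B3) = sum of predecessors on chain B = 5
EF = ES + duration = 5 + 2 = 7
Backward pass: LF(M) = deadline = 39; LS(M) = 39 - 6 = 33
LF(B3) = LS(M) - sum(successors on chain B) = 33 - 0 = 33
LS = LF - duration = 33 - 2 = 31
Total float = LS - ES = 31 - 5 = 26

26


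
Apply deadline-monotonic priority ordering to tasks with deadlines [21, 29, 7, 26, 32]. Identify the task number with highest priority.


Sort tasks by relative deadline (ascending):
  Task 3: deadline = 7
  Task 1: deadline = 21
  Task 4: deadline = 26
  Task 2: deadline = 29
  Task 5: deadline = 32
Priority order (highest first): [3, 1, 4, 2, 5]
Highest priority task = 3

3


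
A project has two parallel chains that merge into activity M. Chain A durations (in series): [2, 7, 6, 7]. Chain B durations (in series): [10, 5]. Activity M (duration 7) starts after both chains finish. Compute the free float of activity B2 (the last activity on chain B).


ES(B2) = sum of predecessors on chain B = 10
EF(B2) = ES + duration = 10 + 5 = 15
Successor of B2 is M. ES(M) = max(sum(A), sum(B)) = max(22, 15) = 22
Free float = ES(successor) - EF(current) = 22 - 15 = 7

7


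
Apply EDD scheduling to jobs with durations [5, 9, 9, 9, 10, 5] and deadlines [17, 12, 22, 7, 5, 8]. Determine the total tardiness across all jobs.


Sort by due date (EDD order): [(10, 5), (9, 7), (5, 8), (9, 12), (5, 17), (9, 22)]
Compute completion times and tardiness:
  Job 1: p=10, d=5, C=10, tardiness=max(0,10-5)=5
  Job 2: p=9, d=7, C=19, tardiness=max(0,19-7)=12
  Job 3: p=5, d=8, C=24, tardiness=max(0,24-8)=16
  Job 4: p=9, d=12, C=33, tardiness=max(0,33-12)=21
  Job 5: p=5, d=17, C=38, tardiness=max(0,38-17)=21
  Job 6: p=9, d=22, C=47, tardiness=max(0,47-22)=25
Total tardiness = 100

100


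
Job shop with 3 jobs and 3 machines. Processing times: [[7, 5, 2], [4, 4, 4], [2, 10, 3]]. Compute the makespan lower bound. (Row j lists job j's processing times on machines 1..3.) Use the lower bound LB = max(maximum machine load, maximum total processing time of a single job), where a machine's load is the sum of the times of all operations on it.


Machine loads:
  Machine 1: 7 + 4 + 2 = 13
  Machine 2: 5 + 4 + 10 = 19
  Machine 3: 2 + 4 + 3 = 9
Max machine load = 19
Job totals:
  Job 1: 14
  Job 2: 12
  Job 3: 15
Max job total = 15
Lower bound = max(19, 15) = 19

19


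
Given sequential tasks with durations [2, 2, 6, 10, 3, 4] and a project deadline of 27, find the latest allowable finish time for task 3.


LF(activity 3) = deadline - sum of successor durations
Successors: activities 4 through 6 with durations [10, 3, 4]
Sum of successor durations = 17
LF = 27 - 17 = 10

10


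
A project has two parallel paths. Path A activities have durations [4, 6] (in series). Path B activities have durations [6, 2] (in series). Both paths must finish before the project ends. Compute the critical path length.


Path A total = 4 + 6 = 10
Path B total = 6 + 2 = 8
Critical path = longest path = max(10, 8) = 10

10


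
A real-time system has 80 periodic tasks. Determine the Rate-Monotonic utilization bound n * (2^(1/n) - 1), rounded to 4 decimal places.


Compute 2^(1/80) = 1.0087019838
Subtract 1: 1.0087019838 - 1 = 0.0087019838
Multiply by n: 80 * 0.0087019838 = 0.6961587040
Round to 4 dp: 0.6962

0.6962


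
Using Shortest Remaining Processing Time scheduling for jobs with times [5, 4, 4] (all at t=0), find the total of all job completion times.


Since all jobs arrive at t=0, SRPT equals SPT ordering.
SPT order: [4, 4, 5]
Completion times:
  Job 1: p=4, C=4
  Job 2: p=4, C=8
  Job 3: p=5, C=13
Total completion time = 4 + 8 + 13 = 25

25


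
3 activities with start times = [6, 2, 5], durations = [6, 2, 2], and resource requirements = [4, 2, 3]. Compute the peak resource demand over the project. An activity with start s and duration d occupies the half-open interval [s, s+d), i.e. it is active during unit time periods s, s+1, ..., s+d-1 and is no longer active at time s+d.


Each activity i is active on [start_i, start_i + duration_i).
Compute total resource usage per time slot:
  t=0: active resources = [], total = 0
  t=1: active resources = [], total = 0
  t=2: active resources = [2], total = 2
  t=3: active resources = [2], total = 2
  t=4: active resources = [], total = 0
  t=5: active resources = [3], total = 3
  t=6: active resources = [4, 3], total = 7
  t=7: active resources = [4], total = 4
  t=8: active resources = [4], total = 4
  t=9: active resources = [4], total = 4
  t=10: active resources = [4], total = 4
  t=11: active resources = [4], total = 4
Peak resource demand = 7

7


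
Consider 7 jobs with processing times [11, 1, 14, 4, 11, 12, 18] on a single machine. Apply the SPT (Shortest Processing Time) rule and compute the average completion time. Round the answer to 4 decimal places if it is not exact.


Sort jobs by processing time (SPT order): [1, 4, 11, 11, 12, 14, 18]
Compute completion times sequentially:
  Job 1: processing = 1, completes at 1
  Job 2: processing = 4, completes at 5
  Job 3: processing = 11, completes at 16
  Job 4: processing = 11, completes at 27
  Job 5: processing = 12, completes at 39
  Job 6: processing = 14, completes at 53
  Job 7: processing = 18, completes at 71
Sum of completion times = 212
Average completion time = 212/7 = 30.2857

30.2857


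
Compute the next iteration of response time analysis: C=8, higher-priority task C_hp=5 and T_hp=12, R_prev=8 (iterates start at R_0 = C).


R_next = C + ceil(R_prev / T_hp) * C_hp
ceil(8 / 12) = ceil(0.6667) = 1
Interference = 1 * 5 = 5
R_next = 8 + 5 = 13

13


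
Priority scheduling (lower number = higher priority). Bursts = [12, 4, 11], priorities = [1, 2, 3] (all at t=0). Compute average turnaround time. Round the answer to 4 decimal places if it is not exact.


Sort by priority (ascending = highest first):
Order: [(1, 12), (2, 4), (3, 11)]
Completion times:
  Priority 1, burst=12, C=12
  Priority 2, burst=4, C=16
  Priority 3, burst=11, C=27
Average turnaround = 55/3 = 18.3333

18.3333


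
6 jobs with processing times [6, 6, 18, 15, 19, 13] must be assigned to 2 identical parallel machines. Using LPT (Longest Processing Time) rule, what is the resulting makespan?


Sort jobs in decreasing order (LPT): [19, 18, 15, 13, 6, 6]
Assign each job to the least loaded machine:
  Machine 1: jobs [19, 13, 6], load = 38
  Machine 2: jobs [18, 15, 6], load = 39
Makespan = max load = 39

39


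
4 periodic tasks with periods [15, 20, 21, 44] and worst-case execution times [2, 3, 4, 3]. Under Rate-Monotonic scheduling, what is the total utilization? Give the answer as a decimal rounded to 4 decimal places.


Compute individual utilizations (exact fractions):
  Task 1: C/T = 2/15 (approx. 0.1333)
  Task 2: C/T = 3/20 (approx. 0.15)
  Task 3: C/T = 4/21 (approx. 0.1905)
  Task 4: C/T = 3/44 (approx. 0.0682)
Total utilization U = 2/15 + 3/20 + 4/21 + 3/44 = 626/1155
Rounded to 4 decimal places: U = 0.5420
RM (Liu & Layland) bound for 4 tasks = 0.756828; compare with U = 626/1155 (approx. 0.541991)
U <= bound, so schedulable by RM sufficient condition.

0.5420


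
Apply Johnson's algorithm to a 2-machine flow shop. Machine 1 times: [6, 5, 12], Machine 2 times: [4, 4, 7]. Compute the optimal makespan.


Apply Johnson's rule:
  Group 1 (a <= b): []
  Group 2 (a > b): [(3, 12, 7), (1, 6, 4), (2, 5, 4)]
Optimal job order: [3, 1, 2]
Schedule:
  Job 3: M1 done at 12, M2 done at 19
  Job 1: M1 done at 18, M2 done at 23
  Job 2: M1 done at 23, M2 done at 27
Makespan = 27

27


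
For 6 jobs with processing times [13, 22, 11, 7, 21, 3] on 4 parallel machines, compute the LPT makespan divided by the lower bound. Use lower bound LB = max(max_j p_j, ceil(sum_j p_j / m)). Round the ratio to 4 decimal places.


LPT order: [22, 21, 13, 11, 7, 3]
Machine loads after assignment: [22, 21, 16, 18]
LPT makespan = 22
Lower bound = max(max_job, ceil(total/4)) = max(22, 20) = 22
Ratio = 22 / 22 = 1.0

1.0


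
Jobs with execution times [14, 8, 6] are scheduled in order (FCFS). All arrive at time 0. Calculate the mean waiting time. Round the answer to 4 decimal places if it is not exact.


FCFS order (as given): [14, 8, 6]
Waiting times:
  Job 1: wait = 0
  Job 2: wait = 14
  Job 3: wait = 22
Sum of waiting times = 36
Average waiting time = 36/3 = 12.0

12.0


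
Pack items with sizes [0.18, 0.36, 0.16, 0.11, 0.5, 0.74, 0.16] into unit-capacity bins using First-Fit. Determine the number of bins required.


Place items sequentially using First-Fit:
  Item 0.18 -> new Bin 1
  Item 0.36 -> Bin 1 (now 0.54)
  Item 0.16 -> Bin 1 (now 0.7)
  Item 0.11 -> Bin 1 (now 0.81)
  Item 0.5 -> new Bin 2
  Item 0.74 -> new Bin 3
  Item 0.16 -> Bin 1 (now 0.97)
Total bins used = 3

3


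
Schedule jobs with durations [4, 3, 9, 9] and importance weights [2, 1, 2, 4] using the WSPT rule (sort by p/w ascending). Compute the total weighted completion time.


Compute p/w ratios and sort ascending (WSPT): [(4, 2), (9, 4), (3, 1), (9, 2)]
Compute weighted completion times:
  Job (p=4,w=2): C=4, w*C=2*4=8
  Job (p=9,w=4): C=13, w*C=4*13=52
  Job (p=3,w=1): C=16, w*C=1*16=16
  Job (p=9,w=2): C=25, w*C=2*25=50
Total weighted completion time = 126

126


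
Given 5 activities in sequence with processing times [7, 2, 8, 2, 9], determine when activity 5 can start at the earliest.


Activity 5 starts after activities 1 through 4 complete.
Predecessor durations: [7, 2, 8, 2]
ES = 7 + 2 + 8 + 2 = 19

19


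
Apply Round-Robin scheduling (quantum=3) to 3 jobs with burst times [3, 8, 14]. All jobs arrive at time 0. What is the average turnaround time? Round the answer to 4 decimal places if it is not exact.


Time quantum = 3
Execution trace:
  J1 runs 3 units, time = 3
  J2 runs 3 units, time = 6
  J3 runs 3 units, time = 9
  J2 runs 3 units, time = 12
  J3 runs 3 units, time = 15
  J2 runs 2 units, time = 17
  J3 runs 3 units, time = 20
  J3 runs 3 units, time = 23
  J3 runs 2 units, time = 25
Finish times: [3, 17, 25]
Average turnaround = 45/3 = 15.0

15.0


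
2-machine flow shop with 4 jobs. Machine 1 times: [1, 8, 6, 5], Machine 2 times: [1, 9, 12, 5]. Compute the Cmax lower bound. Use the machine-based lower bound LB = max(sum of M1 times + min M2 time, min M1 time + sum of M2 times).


LB1 = sum(M1 times) + min(M2 times) = 20 + 1 = 21
LB2 = min(M1 times) + sum(M2 times) = 1 + 27 = 28
Lower bound = max(LB1, LB2) = max(21, 28) = 28

28


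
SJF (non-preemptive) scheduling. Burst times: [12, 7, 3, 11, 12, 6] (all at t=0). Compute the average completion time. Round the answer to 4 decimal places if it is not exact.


SJF order (ascending): [3, 6, 7, 11, 12, 12]
Completion times:
  Job 1: burst=3, C=3
  Job 2: burst=6, C=9
  Job 3: burst=7, C=16
  Job 4: burst=11, C=27
  Job 5: burst=12, C=39
  Job 6: burst=12, C=51
Average completion = 145/6 = 24.1667

24.1667


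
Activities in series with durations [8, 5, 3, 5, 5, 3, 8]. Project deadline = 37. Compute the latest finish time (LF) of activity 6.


LF(activity 6) = deadline - sum of successor durations
Successors: activities 7 through 7 with durations [8]
Sum of successor durations = 8
LF = 37 - 8 = 29

29


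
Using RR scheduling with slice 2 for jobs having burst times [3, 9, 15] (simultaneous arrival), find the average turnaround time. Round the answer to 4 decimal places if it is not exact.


Time quantum = 2
Execution trace:
  J1 runs 2 units, time = 2
  J2 runs 2 units, time = 4
  J3 runs 2 units, time = 6
  J1 runs 1 units, time = 7
  J2 runs 2 units, time = 9
  J3 runs 2 units, time = 11
  J2 runs 2 units, time = 13
  J3 runs 2 units, time = 15
  J2 runs 2 units, time = 17
  J3 runs 2 units, time = 19
  J2 runs 1 units, time = 20
  J3 runs 2 units, time = 22
  J3 runs 2 units, time = 24
  J3 runs 2 units, time = 26
  J3 runs 1 units, time = 27
Finish times: [7, 20, 27]
Average turnaround = 54/3 = 18.0

18.0


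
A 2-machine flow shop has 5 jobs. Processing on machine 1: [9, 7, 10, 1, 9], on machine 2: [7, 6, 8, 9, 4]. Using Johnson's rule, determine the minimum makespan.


Apply Johnson's rule:
  Group 1 (a <= b): [(4, 1, 9)]
  Group 2 (a > b): [(3, 10, 8), (1, 9, 7), (2, 7, 6), (5, 9, 4)]
Optimal job order: [4, 3, 1, 2, 5]
Schedule:
  Job 4: M1 done at 1, M2 done at 10
  Job 3: M1 done at 11, M2 done at 19
  Job 1: M1 done at 20, M2 done at 27
  Job 2: M1 done at 27, M2 done at 33
  Job 5: M1 done at 36, M2 done at 40
Makespan = 40

40


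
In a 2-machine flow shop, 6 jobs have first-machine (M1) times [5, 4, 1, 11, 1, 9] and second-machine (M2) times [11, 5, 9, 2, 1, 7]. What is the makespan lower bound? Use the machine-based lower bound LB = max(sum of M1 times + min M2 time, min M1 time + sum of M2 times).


LB1 = sum(M1 times) + min(M2 times) = 31 + 1 = 32
LB2 = min(M1 times) + sum(M2 times) = 1 + 35 = 36
Lower bound = max(LB1, LB2) = max(32, 36) = 36

36


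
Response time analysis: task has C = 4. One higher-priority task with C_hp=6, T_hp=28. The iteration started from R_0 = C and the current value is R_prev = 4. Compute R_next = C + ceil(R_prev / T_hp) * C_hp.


R_next = C + ceil(R_prev / T_hp) * C_hp
ceil(4 / 28) = ceil(0.1429) = 1
Interference = 1 * 6 = 6
R_next = 4 + 6 = 10

10


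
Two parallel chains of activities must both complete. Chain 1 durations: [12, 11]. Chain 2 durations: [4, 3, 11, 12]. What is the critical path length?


Path A total = 12 + 11 = 23
Path B total = 4 + 3 + 11 + 12 = 30
Critical path = longest path = max(23, 30) = 30

30


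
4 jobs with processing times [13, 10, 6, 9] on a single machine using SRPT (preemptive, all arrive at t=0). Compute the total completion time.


Since all jobs arrive at t=0, SRPT equals SPT ordering.
SPT order: [6, 9, 10, 13]
Completion times:
  Job 1: p=6, C=6
  Job 2: p=9, C=15
  Job 3: p=10, C=25
  Job 4: p=13, C=38
Total completion time = 6 + 15 + 25 + 38 = 84

84


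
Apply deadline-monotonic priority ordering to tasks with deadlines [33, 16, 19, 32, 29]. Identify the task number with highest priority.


Sort tasks by relative deadline (ascending):
  Task 2: deadline = 16
  Task 3: deadline = 19
  Task 5: deadline = 29
  Task 4: deadline = 32
  Task 1: deadline = 33
Priority order (highest first): [2, 3, 5, 4, 1]
Highest priority task = 2

2


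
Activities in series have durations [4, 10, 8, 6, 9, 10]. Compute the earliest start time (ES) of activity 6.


Activity 6 starts after activities 1 through 5 complete.
Predecessor durations: [4, 10, 8, 6, 9]
ES = 4 + 10 + 8 + 6 + 9 = 37

37


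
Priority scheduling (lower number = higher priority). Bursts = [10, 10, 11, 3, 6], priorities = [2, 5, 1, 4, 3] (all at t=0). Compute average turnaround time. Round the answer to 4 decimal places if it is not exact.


Sort by priority (ascending = highest first):
Order: [(1, 11), (2, 10), (3, 6), (4, 3), (5, 10)]
Completion times:
  Priority 1, burst=11, C=11
  Priority 2, burst=10, C=21
  Priority 3, burst=6, C=27
  Priority 4, burst=3, C=30
  Priority 5, burst=10, C=40
Average turnaround = 129/5 = 25.8

25.8


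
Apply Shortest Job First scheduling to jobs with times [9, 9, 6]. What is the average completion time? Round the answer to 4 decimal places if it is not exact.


SJF order (ascending): [6, 9, 9]
Completion times:
  Job 1: burst=6, C=6
  Job 2: burst=9, C=15
  Job 3: burst=9, C=24
Average completion = 45/3 = 15.0

15.0


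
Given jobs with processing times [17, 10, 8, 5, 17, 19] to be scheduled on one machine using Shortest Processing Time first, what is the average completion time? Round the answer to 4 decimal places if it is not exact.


Sort jobs by processing time (SPT order): [5, 8, 10, 17, 17, 19]
Compute completion times sequentially:
  Job 1: processing = 5, completes at 5
  Job 2: processing = 8, completes at 13
  Job 3: processing = 10, completes at 23
  Job 4: processing = 17, completes at 40
  Job 5: processing = 17, completes at 57
  Job 6: processing = 19, completes at 76
Sum of completion times = 214
Average completion time = 214/6 = 35.6667

35.6667


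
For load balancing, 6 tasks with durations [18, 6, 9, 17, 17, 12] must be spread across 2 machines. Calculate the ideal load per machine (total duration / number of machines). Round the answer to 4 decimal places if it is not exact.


Total processing time = 18 + 6 + 9 + 17 + 17 + 12 = 79
Number of machines = 2
Ideal balanced load = 79 / 2 = 39.5

39.5


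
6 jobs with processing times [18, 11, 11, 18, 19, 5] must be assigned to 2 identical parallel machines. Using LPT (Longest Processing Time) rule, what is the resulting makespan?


Sort jobs in decreasing order (LPT): [19, 18, 18, 11, 11, 5]
Assign each job to the least loaded machine:
  Machine 1: jobs [19, 11, 11], load = 41
  Machine 2: jobs [18, 18, 5], load = 41
Makespan = max load = 41

41


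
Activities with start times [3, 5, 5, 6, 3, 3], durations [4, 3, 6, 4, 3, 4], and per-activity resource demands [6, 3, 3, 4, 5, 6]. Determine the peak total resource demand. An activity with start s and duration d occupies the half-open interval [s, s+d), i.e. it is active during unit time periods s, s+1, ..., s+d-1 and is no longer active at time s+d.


Each activity i is active on [start_i, start_i + duration_i).
Compute total resource usage per time slot:
  t=0: active resources = [], total = 0
  t=1: active resources = [], total = 0
  t=2: active resources = [], total = 0
  t=3: active resources = [6, 5, 6], total = 17
  t=4: active resources = [6, 5, 6], total = 17
  t=5: active resources = [6, 3, 3, 5, 6], total = 23
  t=6: active resources = [6, 3, 3, 4, 6], total = 22
  t=7: active resources = [3, 3, 4], total = 10
  t=8: active resources = [3, 4], total = 7
  t=9: active resources = [3, 4], total = 7
  t=10: active resources = [3], total = 3
Peak resource demand = 23

23


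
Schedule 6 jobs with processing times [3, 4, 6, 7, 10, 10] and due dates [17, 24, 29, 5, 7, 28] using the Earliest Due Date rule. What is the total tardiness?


Sort by due date (EDD order): [(7, 5), (10, 7), (3, 17), (4, 24), (10, 28), (6, 29)]
Compute completion times and tardiness:
  Job 1: p=7, d=5, C=7, tardiness=max(0,7-5)=2
  Job 2: p=10, d=7, C=17, tardiness=max(0,17-7)=10
  Job 3: p=3, d=17, C=20, tardiness=max(0,20-17)=3
  Job 4: p=4, d=24, C=24, tardiness=max(0,24-24)=0
  Job 5: p=10, d=28, C=34, tardiness=max(0,34-28)=6
  Job 6: p=6, d=29, C=40, tardiness=max(0,40-29)=11
Total tardiness = 32

32


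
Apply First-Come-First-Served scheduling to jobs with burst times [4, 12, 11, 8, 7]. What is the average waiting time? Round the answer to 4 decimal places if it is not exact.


FCFS order (as given): [4, 12, 11, 8, 7]
Waiting times:
  Job 1: wait = 0
  Job 2: wait = 4
  Job 3: wait = 16
  Job 4: wait = 27
  Job 5: wait = 35
Sum of waiting times = 82
Average waiting time = 82/5 = 16.4

16.4


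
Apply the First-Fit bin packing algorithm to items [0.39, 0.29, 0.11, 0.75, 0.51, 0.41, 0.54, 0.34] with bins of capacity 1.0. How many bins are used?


Place items sequentially using First-Fit:
  Item 0.39 -> new Bin 1
  Item 0.29 -> Bin 1 (now 0.68)
  Item 0.11 -> Bin 1 (now 0.79)
  Item 0.75 -> new Bin 2
  Item 0.51 -> new Bin 3
  Item 0.41 -> Bin 3 (now 0.92)
  Item 0.54 -> new Bin 4
  Item 0.34 -> Bin 4 (now 0.88)
Total bins used = 4

4


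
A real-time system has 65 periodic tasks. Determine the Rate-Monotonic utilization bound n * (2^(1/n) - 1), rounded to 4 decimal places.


Compute 2^(1/65) = 1.0107208638
Subtract 1: 1.0107208638 - 1 = 0.0107208638
Multiply by n: 65 * 0.0107208638 = 0.6968561470
Round to 4 dp: 0.6969

0.6969


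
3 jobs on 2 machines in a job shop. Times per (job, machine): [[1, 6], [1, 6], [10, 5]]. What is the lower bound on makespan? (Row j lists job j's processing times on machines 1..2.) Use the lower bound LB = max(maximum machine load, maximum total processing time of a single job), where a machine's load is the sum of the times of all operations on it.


Machine loads:
  Machine 1: 1 + 1 + 10 = 12
  Machine 2: 6 + 6 + 5 = 17
Max machine load = 17
Job totals:
  Job 1: 7
  Job 2: 7
  Job 3: 15
Max job total = 15
Lower bound = max(17, 15) = 17

17


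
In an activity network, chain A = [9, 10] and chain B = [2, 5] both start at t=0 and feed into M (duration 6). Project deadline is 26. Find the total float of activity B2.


Forward pass: ES(B2) = sum of predecessors on chain B = 2
EF = ES + duration = 2 + 5 = 7
Backward pass: LF(M) = deadline = 26; LS(M) = 26 - 6 = 20
LF(B2) = LS(M) - sum(successors on chain B) = 20 - 0 = 20
LS = LF - duration = 20 - 5 = 15
Total float = LS - ES = 15 - 2 = 13

13


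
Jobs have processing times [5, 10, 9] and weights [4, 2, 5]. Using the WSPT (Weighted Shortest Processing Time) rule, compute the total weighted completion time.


Compute p/w ratios and sort ascending (WSPT): [(5, 4), (9, 5), (10, 2)]
Compute weighted completion times:
  Job (p=5,w=4): C=5, w*C=4*5=20
  Job (p=9,w=5): C=14, w*C=5*14=70
  Job (p=10,w=2): C=24, w*C=2*24=48
Total weighted completion time = 138

138


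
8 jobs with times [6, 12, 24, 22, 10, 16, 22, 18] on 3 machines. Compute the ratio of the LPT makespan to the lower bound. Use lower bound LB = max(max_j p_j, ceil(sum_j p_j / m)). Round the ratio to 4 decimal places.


LPT order: [24, 22, 22, 18, 16, 12, 10, 6]
Machine loads after assignment: [46, 40, 44]
LPT makespan = 46
Lower bound = max(max_job, ceil(total/3)) = max(24, 44) = 44
Ratio = 46 / 44 = 1.0455

1.0455


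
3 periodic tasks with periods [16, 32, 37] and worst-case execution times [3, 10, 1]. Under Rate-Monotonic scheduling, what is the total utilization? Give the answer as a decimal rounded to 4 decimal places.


Compute individual utilizations (exact fractions):
  Task 1: C/T = 3/16 (approx. 0.1875)
  Task 2: C/T = 10/32 = 5/16 (approx. 0.3125)
  Task 3: C/T = 1/37 (approx. 0.027)
Total utilization U = 3/16 + 5/16 + 1/37 = 39/74
Rounded to 4 decimal places: U = 0.5270
RM (Liu & Layland) bound for 3 tasks = 0.779763; compare with U = 39/74 (approx. 0.527027)
U <= bound, so schedulable by RM sufficient condition.

0.5270


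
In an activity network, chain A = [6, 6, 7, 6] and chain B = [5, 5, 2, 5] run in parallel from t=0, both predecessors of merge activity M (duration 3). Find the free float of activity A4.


ES(A4) = sum of predecessors on chain A = 19
EF(A4) = ES + duration = 19 + 6 = 25
Successor of A4 is M. ES(M) = max(sum(A), sum(B)) = max(25, 17) = 25
Free float = ES(successor) - EF(current) = 25 - 25 = 0

0


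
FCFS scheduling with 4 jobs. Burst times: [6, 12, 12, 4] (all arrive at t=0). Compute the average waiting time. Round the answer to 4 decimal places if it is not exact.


FCFS order (as given): [6, 12, 12, 4]
Waiting times:
  Job 1: wait = 0
  Job 2: wait = 6
  Job 3: wait = 18
  Job 4: wait = 30
Sum of waiting times = 54
Average waiting time = 54/4 = 13.5

13.5
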